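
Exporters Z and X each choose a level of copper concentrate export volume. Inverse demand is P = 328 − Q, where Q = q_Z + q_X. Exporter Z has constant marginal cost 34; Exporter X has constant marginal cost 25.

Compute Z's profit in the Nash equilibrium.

9025

Exporter Z's profit: π = q_Z(328 − (q_Z + q_X)) − 34q_Z.
∂π/∂q_Z = 294 − 2q_Z − q_X = 0, so q_Z = 147 − 0.5q_X.
By the same steps for X: q_X = 151.5 − 0.5q_Z.
Substituting the second reaction function into the first: q_Z = 147 − 0.5(151.5 − 0.5q_Z), which gives 0.75q_Z = 71.25 ⇒ q_Z = 95.
Then q_X = 151.5 − 0.5·95 = 104.
Price P = 328 − 199 = 129.
Z's profit: (129 − 34)·95 = 9025.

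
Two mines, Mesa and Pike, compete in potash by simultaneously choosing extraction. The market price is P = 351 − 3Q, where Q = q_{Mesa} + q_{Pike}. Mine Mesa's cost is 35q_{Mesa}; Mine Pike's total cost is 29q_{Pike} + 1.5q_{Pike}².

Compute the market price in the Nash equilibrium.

Mine Mesa's profit: π = q_{Mesa}(351 − 3(q_{Mesa} + q_{Pike})) − 35q_{Mesa}.
∂π/∂q_{Mesa} = 316 − 6q_{Mesa} − 3q_{Pike} = 0, so q_{Mesa} = 158/3 − 0.5q_{Pike}.
For Pike: ∂π/∂q_{Pike} = 322 − 9q_{Pike} − 3q_{Mesa} = 0 ⇒ q_{Pike} = 322/9 − (1/3)q_{Mesa}.
Solving the two reaction functions simultaneously: (1 − (−0.5)(−1/3))q_{Mesa} = 158/3 − 0.5·(322/9), so (5/6)q_{Mesa} = 313/9 and q_{Mesa} = 626/15.
Then q_{Pike} = 322/9 − (1/3)·(626/15) = 328/15.
Equilibrium price: P = 351 − 3·63.6 = 160.2.

160.2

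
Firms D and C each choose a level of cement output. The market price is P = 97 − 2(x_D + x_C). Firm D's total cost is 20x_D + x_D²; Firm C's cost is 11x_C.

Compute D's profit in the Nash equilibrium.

Firm D's profit: π = x_D(97 − 2(x_D + x_C)) − 20x_D − x_D².
∂π/∂x_D = 77 − 6x_D − 2x_C = 0, so x_D = 77/6 − (1/3)x_C.
For C: ∂π/∂x_C = 86 − 4x_C − 2x_D = 0 ⇒ x_C = 21.5 − 0.5x_D.
Solving the two reaction functions simultaneously: (1 − (−1/3)(−0.5))x_D = 77/6 − (1/3)·21.5, so (5/6)x_D = 17/3 and x_D = 6.8.
Then x_C = 21.5 − 0.5·6.8 = 18.1.
Price P = 97 − 2·24.9 = 47.2.
D's profit: (47.2 − 20)·6.8 − (6.8)² = 138.72.

138.72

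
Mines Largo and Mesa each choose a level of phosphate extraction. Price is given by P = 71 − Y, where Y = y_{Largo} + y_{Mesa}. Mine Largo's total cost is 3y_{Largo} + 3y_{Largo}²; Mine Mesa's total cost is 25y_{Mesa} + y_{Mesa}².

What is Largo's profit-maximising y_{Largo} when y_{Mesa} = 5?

7.875

Mine Largo's profit: π = y_{Largo}(71 − (y_{Largo} + y_{Mesa})) − 3y_{Largo} − 3y_{Largo}².
∂π/∂y_{Largo} = 68 − 8y_{Largo} − y_{Mesa} = 0, so y_{Largo} = 8.5 − 0.125y_{Mesa}.
At y_{Mesa} = 5: y_{Largo} = 8.5 − 0.125·5 = 7.875.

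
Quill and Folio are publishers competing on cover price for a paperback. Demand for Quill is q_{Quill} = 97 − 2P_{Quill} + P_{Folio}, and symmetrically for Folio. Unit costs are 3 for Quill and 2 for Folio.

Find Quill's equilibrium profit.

1946.88

Quill's profit: π = (P_{Quill} − 3)(97 − 2P_{Quill} + P_{Folio}).
∂π/∂P_{Quill} = 103 − 4P_{Quill} + P_{Folio} = 0 ⇒ P_{Quill} = 25.75 + 0.25P_{Folio}.
Similarly P_{Folio} = 25.25 + 0.25P_{Quill}.
Substituting the second reaction function into the first: P_{Quill} = 25.75 + 0.25(25.25 + 0.25P_{Quill}), which gives 0.9375P_{Quill} = 32.0625 ⇒ P_{Quill} = 34.2.
Then P_{Folio} = 25.25 + 0.25·34.2 = 33.8.
q_{Quill} = 97 − 2·34.2 + 33.8 = 62.4.
Profit = (34.2 − 3)·62.4 = 1946.88.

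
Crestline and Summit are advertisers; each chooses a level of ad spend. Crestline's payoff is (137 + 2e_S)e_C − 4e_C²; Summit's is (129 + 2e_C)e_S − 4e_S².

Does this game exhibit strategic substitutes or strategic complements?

Expanding Crestline's payoff: 137e_C + 2e_Se_C − 4e_C².
∂π/∂e_C = 137 + 2e_S − 8e_C = 0, so e_C = 17.125 + 0.25e_S.
The best-response slope de_C/de_S = 0.25 > 0: the reaction function is upward-sloping, so the choices are strategic complements.

strategic complements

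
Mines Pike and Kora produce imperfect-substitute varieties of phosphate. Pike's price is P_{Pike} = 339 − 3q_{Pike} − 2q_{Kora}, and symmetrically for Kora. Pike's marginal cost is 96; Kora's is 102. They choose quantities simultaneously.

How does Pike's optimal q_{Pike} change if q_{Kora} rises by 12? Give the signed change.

Mine Pike's profit: π = q_{Pike}(339 − 3q_{Pike} − 2q_{Kora}) − 96q_{Pike}.
∂π/∂q_{Pike} = 243 − 6q_{Pike} − 2q_{Kora} = 0 ⇒ q_{Pike} = 40.5 − (1/3)q_{Kora}.
The reaction-function slope is −1/3, so a 12-unit rise in q_{Kora} moves q_{Pike} by −1/3 × 12 = −4. Pike's best response falls — the actions are strategic substitutes.

-4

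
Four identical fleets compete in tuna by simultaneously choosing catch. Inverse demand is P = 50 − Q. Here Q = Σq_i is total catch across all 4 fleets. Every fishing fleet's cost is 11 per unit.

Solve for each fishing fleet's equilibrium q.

A representative fishing fleet's profit is π_i = q_i(50 − Q) − 11q_i, with Q = q_i + Σ_{j≠i} q_j.
First-order condition: 39 − 2q_i − Σ_{j≠i} q_j = 0.
In a symmetric equilibrium every fishing fleet chooses the same q, so Σ_{j≠i} q_j = 3q. The condition becomes 39 − 5q = 0, giving q = 39/5 = 7.8.

7.8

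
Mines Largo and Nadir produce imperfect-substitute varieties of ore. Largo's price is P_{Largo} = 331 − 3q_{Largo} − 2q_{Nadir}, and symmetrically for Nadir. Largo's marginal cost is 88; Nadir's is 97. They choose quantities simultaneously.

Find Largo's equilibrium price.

180.8125

Mine Largo's profit: π = q_{Largo}(331 − 3q_{Largo} − 2q_{Nadir}) − 88q_{Largo}.
∂π/∂q_{Largo} = 243 − 6q_{Largo} − 2q_{Nadir} = 0 ⇒ q_{Largo} = 40.5 − (1/3)q_{Nadir}.
Similarly q_{Nadir} = 39 − (1/3)q_{Largo}.
Solving the two reaction functions simultaneously: (1 − (−1/3)(−1/3))q_{Largo} = 40.5 − (1/3)·39, so (8/9)q_{Largo} = 27.5 and q_{Largo} = 30.9375.
Then q_{Nadir} = 39 − (1/3)·30.9375 = 28.6875.
P_{Largo} = 331 − 3·30.9375 − 2·28.6875 = 180.8125.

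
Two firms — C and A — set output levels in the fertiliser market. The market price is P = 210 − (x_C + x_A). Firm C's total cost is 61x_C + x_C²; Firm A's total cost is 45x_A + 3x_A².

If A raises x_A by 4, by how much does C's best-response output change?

-1

Firm C's profit: π = x_C(210 − (x_C + x_A)) − 61x_C − x_C².
∂π/∂x_C = 149 − 4x_C − x_A = 0, so x_C = 37.25 − 0.25x_A.
The reaction-function slope is −0.25, so a 4-unit rise in x_A moves x_C by −0.25 × 4 = −1. C's best response falls — the actions are strategic substitutes.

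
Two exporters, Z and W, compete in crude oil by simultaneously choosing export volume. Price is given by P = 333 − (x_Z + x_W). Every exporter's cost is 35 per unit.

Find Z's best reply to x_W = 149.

74.5

Exporter Z's profit: π = x_Z(333 − (x_Z + x_W)) − 35x_Z.
∂π/∂x_Z = 298 − 2x_Z − x_W = 0, so x_Z = 149 − 0.5x_W.
At x_W = 149: x_Z = 149 − 0.5·149 = 74.5.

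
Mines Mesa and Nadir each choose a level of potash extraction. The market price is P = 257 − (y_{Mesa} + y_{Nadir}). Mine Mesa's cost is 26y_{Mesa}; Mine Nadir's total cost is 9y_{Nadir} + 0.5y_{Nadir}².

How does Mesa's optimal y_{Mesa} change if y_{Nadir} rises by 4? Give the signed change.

Mine Mesa's profit: π = y_{Mesa}(257 − (y_{Mesa} + y_{Nadir})) − 26y_{Mesa}.
∂π/∂y_{Mesa} = 231 − 2y_{Mesa} − y_{Nadir} = 0, so y_{Mesa} = 115.5 − 0.5y_{Nadir}.
The reaction-function slope is −0.5, so a 4-unit rise in y_{Nadir} moves y_{Mesa} by −0.5 × 4 = −2. Mesa's best response falls — the actions are strategic substitutes.

-2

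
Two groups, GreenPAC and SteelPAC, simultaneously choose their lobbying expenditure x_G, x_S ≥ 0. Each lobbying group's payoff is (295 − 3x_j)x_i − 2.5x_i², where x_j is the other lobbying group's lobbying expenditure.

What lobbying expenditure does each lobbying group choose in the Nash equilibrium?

36.875

GreenPAC's payoff is (295 − 3x_S)x_G − 2.5x_G².
∂π/∂x_G = 295 − 3x_S − 5x_G = 0, so x_G = 59 − 0.6x_S.
Setting x_G = x_S in the reaction function: x_G = 59 − 0.6x_G, so x_G = 59 / 1.6 = 36.875.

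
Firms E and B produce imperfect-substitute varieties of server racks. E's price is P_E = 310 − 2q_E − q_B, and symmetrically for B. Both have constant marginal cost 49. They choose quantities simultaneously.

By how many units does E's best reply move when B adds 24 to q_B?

-6

Firm E's profit: π = q_E(310 − 2q_E − q_B) − 49q_E.
∂π/∂q_E = 261 − 4q_E − q_B = 0 ⇒ q_E = 65.25 − 0.25q_B.
The reaction-function slope is −0.25, so a 24-unit rise in q_B moves q_E by −0.25 × 24 = −6. E's best response falls — the actions are strategic substitutes.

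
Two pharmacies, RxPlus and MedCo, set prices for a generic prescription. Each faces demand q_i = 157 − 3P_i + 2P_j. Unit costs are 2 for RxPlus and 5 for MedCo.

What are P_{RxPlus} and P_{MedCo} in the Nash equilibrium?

41.3125, 42.4375

RxPlus's profit: π = (P_{RxPlus} − 2)(157 − 3P_{RxPlus} + 2P_{MedCo}).
∂π/∂P_{RxPlus} = 163 − 6P_{RxPlus} + 2P_{MedCo} = 0 ⇒ P_{RxPlus} = 163/6 + (1/3)P_{MedCo}.
Similarly P_{MedCo} = 86/3 + (1/3)P_{RxPlus}.
Solving the two reaction functions simultaneously: (1 − (1/3)(1/3))P_{RxPlus} = 163/6 + (1/3)·(86/3), so (8/9)P_{RxPlus} = 661/18 and P_{RxPlus} = 41.3125.
Then P_{MedCo} = 86/3 + (1/3)·41.3125 = 42.4375.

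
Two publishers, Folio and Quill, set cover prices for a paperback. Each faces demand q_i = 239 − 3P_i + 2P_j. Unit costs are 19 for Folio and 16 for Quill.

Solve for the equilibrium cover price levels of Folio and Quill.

Folio's profit: π = (P_{Folio} − 19)(239 − 3P_{Folio} + 2P_{Quill}).
∂π/∂P_{Folio} = 296 − 6P_{Folio} + 2P_{Quill} = 0 ⇒ P_{Folio} = 148/3 + (1/3)P_{Quill}.
Similarly P_{Quill} = 287/6 + (1/3)P_{Folio}.
Substituting the second reaction function into the first: P_{Folio} = 148/3 + (1/3)(287/6 + (1/3)P_{Folio}), which gives (8/9)P_{Folio} = 1175/18 ⇒ P_{Folio} = 73.4375.
Then P_{Quill} = 287/6 + (1/3)·73.4375 = 72.3125.

73.4375, 72.3125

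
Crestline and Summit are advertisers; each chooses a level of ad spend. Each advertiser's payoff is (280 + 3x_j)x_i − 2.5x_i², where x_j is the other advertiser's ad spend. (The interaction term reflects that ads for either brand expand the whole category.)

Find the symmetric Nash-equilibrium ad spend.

140

Crestline's payoff is (280 + 3x_S)x_C − 2.5x_C².
∂π/∂x_C = 280 + 3x_S − 5x_C = 0, so x_C = 56 + 0.6x_S.
By symmetry x_S = x_C; substituting into the reaction function, 0.4x_C = 56 and x_C = 140.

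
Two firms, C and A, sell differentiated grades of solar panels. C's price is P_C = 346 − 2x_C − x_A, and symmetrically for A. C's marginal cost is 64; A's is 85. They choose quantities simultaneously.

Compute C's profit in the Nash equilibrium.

6681.68

Firm C's profit: π = x_C(346 − 2x_C − x_A) − 64x_C.
∂π/∂x_C = 282 − 4x_C − x_A = 0 ⇒ x_C = 70.5 − 0.25x_A.
Similarly x_A = 65.25 − 0.25x_C.
Plugging x_A into C's best response: x_C = 70.5 − 0.25(65.25 − 0.25x_C) ⇒ 0.9375x_C = 54.1875, so x_C = 57.8.
Then x_A = 65.25 − 0.25·57.8 = 50.8.
P_C = 346 − 2·57.8 − 50.8 = 179.6.
Profit = (179.6 − 64)·57.8 = 6681.68.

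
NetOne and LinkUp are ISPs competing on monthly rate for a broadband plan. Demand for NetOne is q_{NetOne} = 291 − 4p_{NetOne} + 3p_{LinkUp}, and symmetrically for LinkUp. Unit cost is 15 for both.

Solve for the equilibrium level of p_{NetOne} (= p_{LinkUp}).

NetOne's profit: π = (p_{NetOne} − 15)(291 − 4p_{NetOne} + 3p_{LinkUp}).
∂π/∂p_{NetOne} = 351 − 8p_{NetOne} + 3p_{LinkUp} = 0 ⇒ p_{NetOne} = 43.875 + 0.375p_{LinkUp}.
The game is symmetric, so in equilibrium p_{LinkUp} = p_{NetOne}: the reaction function gives 0.625p_{NetOne} = 43.875, hence p_{NetOne} = 70.2.

70.2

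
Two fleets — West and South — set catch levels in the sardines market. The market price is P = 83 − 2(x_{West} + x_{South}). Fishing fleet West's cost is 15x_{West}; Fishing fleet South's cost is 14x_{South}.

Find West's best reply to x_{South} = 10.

Fishing fleet West's profit: π = x_{West}(83 − 2(x_{West} + x_{South})) − 15x_{West}.
∂π/∂x_{West} = 68 − 4x_{West} − 2x_{South} = 0, so x_{West} = 17 − 0.5x_{South}.
At x_{South} = 10: x_{West} = 17 − 0.5·10 = 12.

12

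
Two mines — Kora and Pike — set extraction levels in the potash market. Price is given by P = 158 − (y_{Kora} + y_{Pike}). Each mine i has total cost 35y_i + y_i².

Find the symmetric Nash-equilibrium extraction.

Mine Kora's profit: π = y_{Kora}(158 − (y_{Kora} + y_{Pike})) − 35y_{Kora} − y_{Kora}².
∂π/∂y_{Kora} = 123 − 4y_{Kora} − y_{Pike} = 0, so y_{Kora} = 30.75 − 0.25y_{Pike}.
By symmetry y_{Pike} = y_{Kora}; substituting into the reaction function, 1.25y_{Kora} = 30.75 and y_{Kora} = 24.6.

24.6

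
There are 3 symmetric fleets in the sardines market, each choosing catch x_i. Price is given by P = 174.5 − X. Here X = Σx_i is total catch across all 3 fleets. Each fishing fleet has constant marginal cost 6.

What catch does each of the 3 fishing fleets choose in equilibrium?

A representative fishing fleet's profit is π_i = x_i(174.5 − X) − 6x_i, with X = x_i + Σ_{j≠i} x_j.
First-order condition: 168.5 − 2x_i − Σ_{j≠i} x_j = 0.
In a symmetric equilibrium every fishing fleet chooses the same x, so Σ_{j≠i} x_j = 2x. The condition becomes 168.5 − 4x = 0, giving x = 168.5/4 = 42.125.

42.125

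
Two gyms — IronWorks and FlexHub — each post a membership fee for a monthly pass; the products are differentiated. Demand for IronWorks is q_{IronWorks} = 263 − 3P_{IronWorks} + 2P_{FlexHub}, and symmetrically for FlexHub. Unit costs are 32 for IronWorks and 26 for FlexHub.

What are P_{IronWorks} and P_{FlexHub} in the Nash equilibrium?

88.625, 86.375

IronWorks's profit: π = (P_{IronWorks} − 32)(263 − 3P_{IronWorks} + 2P_{FlexHub}).
∂π/∂P_{IronWorks} = 359 − 6P_{IronWorks} + 2P_{FlexHub} = 0 ⇒ P_{IronWorks} = 359/6 + (1/3)P_{FlexHub}.
Similarly P_{FlexHub} = 341/6 + (1/3)P_{IronWorks}.
Plugging P_{FlexHub} into IronWorks's best response: P_{IronWorks} = 359/6 + (1/3)(341/6 + (1/3)P_{IronWorks}) ⇒ (8/9)P_{IronWorks} = 709/9, so P_{IronWorks} = 88.625.
Then P_{FlexHub} = 341/6 + (1/3)·88.625 = 86.375.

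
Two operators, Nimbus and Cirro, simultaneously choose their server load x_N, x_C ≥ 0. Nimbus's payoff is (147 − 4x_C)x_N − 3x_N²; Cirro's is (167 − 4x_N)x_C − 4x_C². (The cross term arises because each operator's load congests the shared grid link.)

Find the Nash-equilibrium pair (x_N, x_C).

15.875, 12.9375

Expanding Nimbus's payoff: 147x_N − 4x_Cx_N − 3x_N².
∂π/∂x_N = 147 − 4x_C − 6x_N = 0, so x_N = 24.5 − (2/3)x_C.
Likewise for Cirro: x_C = 20.875 − 0.5x_N.
Solving the two reaction functions simultaneously: (1 − (−2/3)(−0.5))x_N = 24.5 − (2/3)·20.875, so (2/3)x_N = 127/12 and x_N = 15.875.
Then x_C = 20.875 − 0.5·15.875 = 12.9375.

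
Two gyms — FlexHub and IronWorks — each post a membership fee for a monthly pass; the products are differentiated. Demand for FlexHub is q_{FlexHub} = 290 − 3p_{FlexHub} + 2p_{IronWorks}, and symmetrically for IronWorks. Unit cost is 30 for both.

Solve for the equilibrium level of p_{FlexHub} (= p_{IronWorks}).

FlexHub's profit: π = (p_{FlexHub} − 30)(290 − 3p_{FlexHub} + 2p_{IronWorks}).
∂π/∂p_{FlexHub} = 380 − 6p_{FlexHub} + 2p_{IronWorks} = 0 ⇒ p_{FlexHub} = 190/3 + (1/3)p_{IronWorks}.
By symmetry p_{IronWorks} = p_{FlexHub}; substituting into the reaction function, (2/3)p_{FlexHub} = 190/3 and p_{FlexHub} = 95.

95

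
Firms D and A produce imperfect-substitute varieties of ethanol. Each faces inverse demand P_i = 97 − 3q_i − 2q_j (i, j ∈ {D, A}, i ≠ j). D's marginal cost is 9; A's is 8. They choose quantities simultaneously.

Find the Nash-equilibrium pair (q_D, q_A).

Firm D's profit: π = q_D(97 − 3q_D − 2q_A) − 9q_D.
∂π/∂q_D = 88 − 6q_D − 2q_A = 0 ⇒ q_D = 44/3 − (1/3)q_A.
Similarly q_A = 89/6 − (1/3)q_D.
Solving the two reaction functions simultaneously: (1 − (−1/3)(−1/3))q_D = 44/3 − (1/3)·(89/6), so (8/9)q_D = 175/18 and q_D = 10.9375.
Then q_A = 89/6 − (1/3)·10.9375 = 11.1875.

10.9375, 11.1875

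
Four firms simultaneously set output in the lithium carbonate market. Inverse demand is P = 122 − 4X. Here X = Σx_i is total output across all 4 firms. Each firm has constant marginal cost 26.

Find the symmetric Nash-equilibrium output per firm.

A representative firm's profit is π_i = x_i(122 − 4X) − 26x_i, with X = x_i + Σ_{j≠i} x_j.
First-order condition: 96 − 8x_i − 4Σ_{j≠i} x_j = 0.
Imposing symmetry (x_j = x for all j) turns Σ_{j≠i} x_j into 3x, so 96 = 20x and x = 4.8.

4.8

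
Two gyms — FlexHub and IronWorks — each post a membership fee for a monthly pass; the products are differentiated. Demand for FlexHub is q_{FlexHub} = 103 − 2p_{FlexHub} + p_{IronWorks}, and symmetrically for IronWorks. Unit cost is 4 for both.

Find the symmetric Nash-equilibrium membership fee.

37

FlexHub's profit: π = (p_{FlexHub} − 4)(103 − 2p_{FlexHub} + p_{IronWorks}).
∂π/∂p_{FlexHub} = 111 − 4p_{FlexHub} + p_{IronWorks} = 0 ⇒ p_{FlexHub} = 27.75 + 0.25p_{IronWorks}.
The game is symmetric, so in equilibrium p_{IronWorks} = p_{FlexHub}: the reaction function gives 0.75p_{FlexHub} = 27.75, hence p_{FlexHub} = 37.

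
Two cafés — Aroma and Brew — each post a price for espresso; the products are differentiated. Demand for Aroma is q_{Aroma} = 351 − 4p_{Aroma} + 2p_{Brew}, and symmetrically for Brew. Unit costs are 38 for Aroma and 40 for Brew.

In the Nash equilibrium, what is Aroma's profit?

8500.84

Aroma's profit: π = (p_{Aroma} − 38)(351 − 4p_{Aroma} + 2p_{Brew}).
∂π/∂p_{Aroma} = 503 − 8p_{Aroma} + 2p_{Brew} = 0 ⇒ p_{Aroma} = 62.875 + 0.25p_{Brew}.
Similarly p_{Brew} = 63.875 + 0.25p_{Aroma}.
Substituting the second reaction function into the first: p_{Aroma} = 62.875 + 0.25(63.875 + 0.25p_{Aroma}), which gives 0.9375p_{Aroma} = 2523/32 ⇒ p_{Aroma} = 84.1.
Then p_{Brew} = 63.875 + 0.25·84.1 = 84.9.
q_{Aroma} = 351 − 4·84.1 + 2·84.9 = 184.4.
Profit = (84.1 − 38)·184.4 = 8500.84.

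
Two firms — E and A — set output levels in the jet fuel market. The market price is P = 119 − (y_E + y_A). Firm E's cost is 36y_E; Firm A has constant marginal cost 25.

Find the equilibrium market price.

60

Firm E's profit: π = y_E(119 − (y_E + y_A)) − 36y_E.
∂π/∂y_E = 83 − 2y_E − y_A = 0, so y_E = 41.5 − 0.5y_A.
By the same steps for A: y_A = 47 − 0.5y_E.
Plugging y_A into E's best response: y_E = 41.5 − 0.5(47 − 0.5y_E) ⇒ 0.75y_E = 18, so y_E = 24.
Then y_A = 47 − 0.5·24 = 35.
Equilibrium price: P = 119 − 59 = 60.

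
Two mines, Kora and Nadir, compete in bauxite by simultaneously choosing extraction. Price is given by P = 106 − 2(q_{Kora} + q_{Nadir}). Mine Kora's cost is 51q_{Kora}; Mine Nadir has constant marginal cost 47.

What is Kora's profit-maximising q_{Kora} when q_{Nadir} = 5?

Mine Kora's profit: π = q_{Kora}(106 − 2(q_{Kora} + q_{Nadir})) − 51q_{Kora}.
∂π/∂q_{Kora} = 55 − 4q_{Kora} − 2q_{Nadir} = 0, so q_{Kora} = 13.75 − 0.5q_{Nadir}.
At q_{Nadir} = 5: q_{Kora} = 13.75 − 0.5·5 = 11.25.

11.25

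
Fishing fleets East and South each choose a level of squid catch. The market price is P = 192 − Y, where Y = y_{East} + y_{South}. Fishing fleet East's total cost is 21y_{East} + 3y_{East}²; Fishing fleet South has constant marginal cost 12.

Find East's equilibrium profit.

466.56

Fishing fleet East's profit: π = y_{East}(192 − (y_{East} + y_{South})) − 21y_{East} − 3y_{East}².
∂π/∂y_{East} = 171 − 8y_{East} − y_{South} = 0, so y_{East} = 21.375 − 0.125y_{South}.
For South: ∂π/∂y_{South} = 180 − 2y_{South} − y_{East} = 0 ⇒ y_{South} = 90 − 0.5y_{East}.
Substituting the second reaction function into the first: y_{East} = 21.375 − 0.125(90 − 0.5y_{East}), which gives 0.9375y_{East} = 10.125 ⇒ y_{East} = 10.8.
Then y_{South} = 90 − 0.5·10.8 = 84.6.
Price P = 192 − 95.4 = 96.6.
East's profit: (96.6 − 21)·10.8 − 3(10.8)² = 466.56.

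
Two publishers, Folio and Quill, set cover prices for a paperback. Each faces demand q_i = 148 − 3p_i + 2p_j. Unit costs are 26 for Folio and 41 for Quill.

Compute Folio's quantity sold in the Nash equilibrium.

99.9375

Folio's profit: π = (p_{Folio} − 26)(148 − 3p_{Folio} + 2p_{Quill}).
∂π/∂p_{Folio} = 226 − 6p_{Folio} + 2p_{Quill} = 0 ⇒ p_{Folio} = 113/3 + (1/3)p_{Quill}.
Similarly p_{Quill} = 271/6 + (1/3)p_{Folio}.
Solving the two reaction functions simultaneously: (1 − (1/3)(1/3))p_{Folio} = 113/3 + (1/3)·(271/6), so (8/9)p_{Folio} = 949/18 and p_{Folio} = 59.3125.
Then p_{Quill} = 271/6 + (1/3)·59.3125 = 64.9375.
q_{Folio} = 148 − 3·59.3125 + 2·64.9375 = 99.9375.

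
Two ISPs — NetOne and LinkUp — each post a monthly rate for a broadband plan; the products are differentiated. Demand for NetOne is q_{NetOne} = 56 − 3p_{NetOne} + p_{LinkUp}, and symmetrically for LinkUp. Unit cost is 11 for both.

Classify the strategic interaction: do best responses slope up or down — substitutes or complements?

strategic complements

NetOne's profit: π = (p_{NetOne} − 11)(56 − 3p_{NetOne} + p_{LinkUp}).
∂π/∂p_{NetOne} = 89 − 6p_{NetOne} + p_{LinkUp} = 0 ⇒ p_{NetOne} = 89/6 + (1/6)p_{LinkUp}.
The best-response slope dp_{NetOne}/dp_{LinkUp} = 1/6 > 0: the reaction function is upward-sloping, so the choices are strategic complements.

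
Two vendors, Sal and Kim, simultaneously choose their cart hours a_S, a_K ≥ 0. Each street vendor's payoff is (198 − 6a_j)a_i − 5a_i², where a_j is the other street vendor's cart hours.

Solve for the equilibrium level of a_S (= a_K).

Sal's payoff is (198 − 6a_K)a_S − 5a_S².
∂π/∂a_S = 198 − 6a_K − 10a_S = 0, so a_S = 19.8 − 0.6a_K.
Setting a_S = a_K in the reaction function: a_S = 19.8 − 0.6a_S, so a_S = 19.8 / 1.6 = 12.375.

12.375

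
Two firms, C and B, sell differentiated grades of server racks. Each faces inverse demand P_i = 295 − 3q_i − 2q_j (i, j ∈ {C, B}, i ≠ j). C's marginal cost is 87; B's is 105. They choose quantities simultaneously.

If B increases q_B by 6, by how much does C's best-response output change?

-2

Firm C's profit: π = q_C(295 − 3q_C − 2q_B) − 87q_C.
∂π/∂q_C = 208 − 6q_C − 2q_B = 0 ⇒ q_C = 104/3 − (1/3)q_B.
The reaction-function slope is −1/3, so a 6-unit rise in q_B moves q_C by −1/3 × 6 = −2. C's best response falls — the actions are strategic substitutes.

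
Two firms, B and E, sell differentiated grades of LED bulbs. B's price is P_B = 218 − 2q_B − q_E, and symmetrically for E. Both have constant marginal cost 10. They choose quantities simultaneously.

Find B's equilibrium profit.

Firm B's profit: π = q_B(218 − 2q_B − q_E) − 10q_B.
∂π/∂q_B = 208 − 4q_B − q_E = 0 ⇒ q_B = 52 − 0.25q_E.
By symmetry q_E = q_B; substituting into the reaction function, 1.25q_B = 52 and q_B = 41.6.
P_B = 218 − 2·41.6 − 41.6 = 93.2.
Profit = (93.2 − 10)·41.6 = 3461.12.

3461.12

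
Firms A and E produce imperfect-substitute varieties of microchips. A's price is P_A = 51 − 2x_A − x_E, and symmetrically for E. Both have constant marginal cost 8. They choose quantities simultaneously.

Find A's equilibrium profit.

147.92

Firm A's profit: π = x_A(51 − 2x_A − x_E) − 8x_A.
∂π/∂x_A = 43 − 4x_A − x_E = 0 ⇒ x_A = 10.75 − 0.25x_E.
Setting x_A = x_E in the reaction function: x_A = 10.75 − 0.25x_A, so x_A = 10.75 / 1.25 = 8.6.
P_A = 51 − 2·8.6 − 8.6 = 25.2.
Profit = (25.2 − 8)·8.6 = 147.92.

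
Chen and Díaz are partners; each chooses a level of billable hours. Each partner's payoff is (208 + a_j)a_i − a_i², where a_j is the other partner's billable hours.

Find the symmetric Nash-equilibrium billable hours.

Chen's payoff is (208 + a_D)a_C − a_C².
∂π/∂a_C = 208 + a_D − 2a_C = 0, so a_C = 104 + 0.5a_D.
The game is symmetric, so in equilibrium a_D = a_C: the reaction function gives 0.5a_C = 104, hence a_C = 208.

208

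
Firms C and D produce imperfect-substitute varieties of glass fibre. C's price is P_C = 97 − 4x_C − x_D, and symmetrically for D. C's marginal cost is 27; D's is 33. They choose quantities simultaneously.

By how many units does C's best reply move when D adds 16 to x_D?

Firm C's profit: π = x_C(97 − 4x_C − x_D) − 27x_C.
∂π/∂x_C = 70 − 8x_C − x_D = 0 ⇒ x_C = 8.75 − 0.125x_D.
The reaction-function slope is −0.125, so a 16-unit rise in x_D moves x_C by −0.125 × 16 = −2. C's best response falls — the actions are strategic substitutes.

-2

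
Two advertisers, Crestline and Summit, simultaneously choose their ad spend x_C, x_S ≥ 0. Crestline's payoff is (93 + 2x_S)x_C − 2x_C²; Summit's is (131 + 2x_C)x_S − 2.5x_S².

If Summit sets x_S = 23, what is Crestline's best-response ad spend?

34.75

Expanding Crestline's payoff: 93x_C + 2x_Sx_C − 2x_C².
∂π/∂x_C = 93 + 2x_S − 4x_C = 0, so x_C = 23.25 + 0.5x_S.
At x_S = 23: x_C = 23.25 + 0.5·23 = 34.75.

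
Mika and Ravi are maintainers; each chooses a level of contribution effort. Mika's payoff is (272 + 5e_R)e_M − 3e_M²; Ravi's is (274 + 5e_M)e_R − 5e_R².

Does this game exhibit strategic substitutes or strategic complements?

strategic complements

Expanding Mika's payoff: 272e_M + 5e_Re_M − 3e_M².
∂π/∂e_M = 272 + 5e_R − 6e_M = 0, so e_M = 136/3 + (5/6)e_R.
The best-response slope de_M/de_R = 5/6 > 0: the reaction function is upward-sloping, so the choices are strategic complements.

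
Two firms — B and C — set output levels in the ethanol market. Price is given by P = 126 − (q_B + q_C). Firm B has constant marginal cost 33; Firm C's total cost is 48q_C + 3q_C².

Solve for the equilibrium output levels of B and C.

44.4, 4.2

Firm B's profit: π = q_B(126 − (q_B + q_C)) − 33q_B.
∂π/∂q_B = 93 − 2q_B − q_C = 0, so q_B = 46.5 − 0.5q_C.
For C: ∂π/∂q_C = 78 − 8q_C − q_B = 0 ⇒ q_C = 9.75 − 0.125q_B.
Plugging q_C into B's best response: q_B = 46.5 − 0.5(9.75 − 0.125q_B) ⇒ 0.9375q_B = 41.625, so q_B = 44.4.
Then q_C = 9.75 − 0.125·44.4 = 4.2.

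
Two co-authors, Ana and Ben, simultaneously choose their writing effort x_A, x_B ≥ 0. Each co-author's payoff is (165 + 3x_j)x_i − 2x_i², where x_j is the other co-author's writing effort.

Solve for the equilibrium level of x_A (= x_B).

Ana's payoff is (165 + 3x_B)x_A − 2x_A².
∂π/∂x_A = 165 + 3x_B − 4x_A = 0, so x_A = 41.25 + 0.75x_B.
The game is symmetric, so in equilibrium x_B = x_A: the reaction function gives 0.25x_A = 41.25, hence x_A = 165.

165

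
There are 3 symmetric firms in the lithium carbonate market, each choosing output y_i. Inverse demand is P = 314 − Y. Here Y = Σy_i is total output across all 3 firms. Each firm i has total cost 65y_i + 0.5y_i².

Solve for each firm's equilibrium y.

A representative firm's profit is π_i = y_i(314 − Y) − 65y_i − 0.5y_i², with Y = y_i + Σ_{j≠i} y_j.
First-order condition: 249 − 3y_i − Σ_{j≠i} y_j = 0.
Imposing symmetry (y_j = y for all j) turns Σ_{j≠i} y_j into 2y, so 249 = 5y and y = 49.8.

49.8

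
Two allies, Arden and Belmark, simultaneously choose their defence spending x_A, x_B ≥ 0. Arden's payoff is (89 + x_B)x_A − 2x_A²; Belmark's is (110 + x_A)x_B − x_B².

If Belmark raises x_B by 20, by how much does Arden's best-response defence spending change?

Expanding Arden's payoff: 89x_A + x_Bx_A − 2x_A².
∂π/∂x_A = 89 + x_B − 4x_A = 0, so x_A = 22.25 + 0.25x_B.
The reaction-function slope is 0.25, so a 20-unit rise in x_B moves x_A by 0.25 × 20 = 5. Arden's best response rises — the actions are strategic complements.

5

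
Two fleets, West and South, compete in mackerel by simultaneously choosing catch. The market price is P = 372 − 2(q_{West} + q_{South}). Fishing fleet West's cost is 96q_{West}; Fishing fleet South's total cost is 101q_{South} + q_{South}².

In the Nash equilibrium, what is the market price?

207.4

Fishing fleet West's profit: π = q_{West}(372 − 2(q_{West} + q_{South})) − 96q_{West}.
∂π/∂q_{West} = 276 − 4q_{West} − 2q_{South} = 0, so q_{West} = 69 − 0.5q_{South}.
For South: ∂π/∂q_{South} = 271 − 6q_{South} − 2q_{West} = 0 ⇒ q_{South} = 271/6 − (1/3)q_{West}.
Plugging q_{South} into West's best response: q_{West} = 69 − 0.5(271/6 − (1/3)q_{West}) ⇒ (5/6)q_{West} = 557/12, so q_{West} = 55.7.
Then q_{South} = 271/6 − (1/3)·55.7 = 26.6.
Equilibrium price: P = 372 − 2·82.3 = 207.4.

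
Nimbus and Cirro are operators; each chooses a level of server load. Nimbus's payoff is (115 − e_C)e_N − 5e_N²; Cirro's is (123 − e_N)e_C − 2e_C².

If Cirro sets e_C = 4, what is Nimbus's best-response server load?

11.1

Expanding Nimbus's payoff: 115e_N − e_Ce_N − 5e_N².
∂π/∂e_N = 115 − e_C − 10e_N = 0, so e_N = 11.5 − 0.1e_C.
At e_C = 4: e_N = 11.5 − 0.1·4 = 11.1.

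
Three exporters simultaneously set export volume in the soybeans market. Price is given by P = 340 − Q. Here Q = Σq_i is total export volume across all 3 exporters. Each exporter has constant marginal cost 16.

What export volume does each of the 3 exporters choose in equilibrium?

81

A representative exporter's profit is π_i = q_i(340 − Q) − 16q_i, with Q = q_i + Σ_{j≠i} q_j.
First-order condition: 324 − 2q_i − Σ_{j≠i} q_j = 0.
With identical exporters, set every q_j = q: then 324 − 2q − 2q = 0, i.e. q = 324/4 = 81.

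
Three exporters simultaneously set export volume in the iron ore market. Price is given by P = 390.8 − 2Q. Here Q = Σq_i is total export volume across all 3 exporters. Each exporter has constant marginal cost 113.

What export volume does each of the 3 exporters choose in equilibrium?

34.725

A representative exporter's profit is π_i = q_i(390.8 − 2Q) − 113q_i, with Q = q_i + Σ_{j≠i} q_j.
First-order condition: 277.8 − 4q_i − 2Σ_{j≠i} q_j = 0.
Imposing symmetry (q_j = q for all j) turns Σ_{j≠i} q_j into 2q, so 277.8 = 8q and q = 34.725.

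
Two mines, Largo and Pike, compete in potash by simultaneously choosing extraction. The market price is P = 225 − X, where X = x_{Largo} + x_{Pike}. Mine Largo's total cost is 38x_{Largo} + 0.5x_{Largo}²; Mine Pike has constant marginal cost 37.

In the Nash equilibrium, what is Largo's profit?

2075.76

Mine Largo's profit: π = x_{Largo}(225 − (x_{Largo} + x_{Pike})) − 38x_{Largo} − 0.5x_{Largo}².
∂π/∂x_{Largo} = 187 − 3x_{Largo} − x_{Pike} = 0, so x_{Largo} = 187/3 − (1/3)x_{Pike}.
For Pike: ∂π/∂x_{Pike} = 188 − 2x_{Pike} − x_{Largo} = 0 ⇒ x_{Pike} = 94 − 0.5x_{Largo}.
Plugging x_{Pike} into Largo's best response: x_{Largo} = 187/3 − (1/3)(94 − 0.5x_{Largo}) ⇒ (5/6)x_{Largo} = 31, so x_{Largo} = 37.2.
Then x_{Pike} = 94 − 0.5·37.2 = 75.4.
Price P = 225 − 112.6 = 112.4.
Largo's profit: (112.4 − 38)·37.2 − 0.5(37.2)² = 2075.76.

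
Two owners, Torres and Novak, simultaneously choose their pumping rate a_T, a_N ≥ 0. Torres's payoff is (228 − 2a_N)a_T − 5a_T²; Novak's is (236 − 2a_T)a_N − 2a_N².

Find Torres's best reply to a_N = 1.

Expanding Torres's payoff: 228a_T − 2a_Na_T − 5a_T².
∂π/∂a_T = 228 − 2a_N − 10a_T = 0, so a_T = 22.8 − 0.2a_N.
At a_N = 1: a_T = 22.8 − 0.2·1 = 22.6.

22.6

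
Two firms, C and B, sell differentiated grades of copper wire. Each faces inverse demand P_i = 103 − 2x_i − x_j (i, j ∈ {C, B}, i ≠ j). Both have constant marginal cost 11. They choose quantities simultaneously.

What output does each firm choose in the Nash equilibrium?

Firm C's profit: π = x_C(103 − 2x_C − x_B) − 11x_C.
∂π/∂x_C = 92 − 4x_C − x_B = 0 ⇒ x_C = 23 − 0.25x_B.
By symmetry x_B = x_C; substituting into the reaction function, 1.25x_C = 23 and x_C = 18.4.

18.4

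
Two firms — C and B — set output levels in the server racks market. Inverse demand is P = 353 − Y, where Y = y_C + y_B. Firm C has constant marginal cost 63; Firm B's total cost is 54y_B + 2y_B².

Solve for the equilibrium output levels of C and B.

Firm C's profit: π = y_C(353 − (y_C + y_B)) − 63y_C.
∂π/∂y_C = 290 − 2y_C − y_B = 0, so y_C = 145 − 0.5y_B.
For B: ∂π/∂y_B = 299 − 6y_B − y_C = 0 ⇒ y_B = 299/6 − (1/6)y_C.
Substituting the second reaction function into the first: y_C = 145 − 0.5(299/6 − (1/6)y_C), which gives (11/12)y_C = 1441/12 ⇒ y_C = 131.
Then y_B = 299/6 − (1/6)·131 = 28.

131, 28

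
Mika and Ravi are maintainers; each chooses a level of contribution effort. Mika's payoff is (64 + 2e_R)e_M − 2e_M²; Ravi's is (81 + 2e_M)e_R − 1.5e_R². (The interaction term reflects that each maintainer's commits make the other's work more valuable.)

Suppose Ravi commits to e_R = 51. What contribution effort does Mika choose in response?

Expanding Mika's payoff: 64e_M + 2e_Re_M − 2e_M².
∂π/∂e_M = 64 + 2e_R − 4e_M = 0, so e_M = 16 + 0.5e_R.
At e_R = 51: e_M = 16 + 0.5·51 = 41.5.

41.5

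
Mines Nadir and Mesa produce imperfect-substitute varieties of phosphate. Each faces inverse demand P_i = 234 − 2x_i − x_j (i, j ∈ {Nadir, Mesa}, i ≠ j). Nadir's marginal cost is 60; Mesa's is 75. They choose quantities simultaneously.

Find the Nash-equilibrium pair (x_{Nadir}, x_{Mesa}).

35.8, 30.8

Mine Nadir's profit: π = x_{Nadir}(234 − 2x_{Nadir} − x_{Mesa}) − 60x_{Nadir}.
∂π/∂x_{Nadir} = 174 − 4x_{Nadir} − x_{Mesa} = 0 ⇒ x_{Nadir} = 43.5 − 0.25x_{Mesa}.
Similarly x_{Mesa} = 39.75 − 0.25x_{Nadir}.
Substituting the second reaction function into the first: x_{Nadir} = 43.5 − 0.25(39.75 − 0.25x_{Nadir}), which gives 0.9375x_{Nadir} = 33.5625 ⇒ x_{Nadir} = 35.8.
Then x_{Mesa} = 39.75 − 0.25·35.8 = 30.8.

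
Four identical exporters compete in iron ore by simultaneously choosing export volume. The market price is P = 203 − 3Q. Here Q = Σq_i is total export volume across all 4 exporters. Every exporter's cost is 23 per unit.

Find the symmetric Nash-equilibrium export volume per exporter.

12

A representative exporter's profit is π_i = q_i(203 − 3Q) − 23q_i, with Q = q_i + Σ_{j≠i} q_j.
First-order condition: 180 − 6q_i − 3Σ_{j≠i} q_j = 0.
With identical exporters, set every q_j = q: then 180 − 6q − 9q = 0, i.e. q = 180/15 = 12.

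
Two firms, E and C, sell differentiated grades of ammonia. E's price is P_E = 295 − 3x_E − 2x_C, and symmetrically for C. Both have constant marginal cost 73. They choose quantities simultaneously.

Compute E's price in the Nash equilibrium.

156.25

Firm E's profit: π = x_E(295 − 3x_E − 2x_C) − 73x_E.
∂π/∂x_E = 222 − 6x_E − 2x_C = 0 ⇒ x_E = 37 − (1/3)x_C.
The game is symmetric, so in equilibrium x_C = x_E: the reaction function gives (4/3)x_E = 37, hence x_E = 27.75.
P_E = 295 − 3·27.75 − 2·27.75 = 156.25.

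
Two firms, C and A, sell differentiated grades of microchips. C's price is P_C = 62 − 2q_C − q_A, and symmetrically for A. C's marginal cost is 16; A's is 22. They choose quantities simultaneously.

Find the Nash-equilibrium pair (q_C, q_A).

Firm C's profit: π = q_C(62 − 2q_C − q_A) − 16q_C.
∂π/∂q_C = 46 − 4q_C − q_A = 0 ⇒ q_C = 11.5 − 0.25q_A.
Similarly q_A = 10 − 0.25q_C.
Solving the two reaction functions simultaneously: (1 − (−0.25)(−0.25))q_C = 11.5 − 0.25·10, so 0.9375q_C = 9 and q_C = 9.6.
Then q_A = 10 − 0.25·9.6 = 7.6.

9.6, 7.6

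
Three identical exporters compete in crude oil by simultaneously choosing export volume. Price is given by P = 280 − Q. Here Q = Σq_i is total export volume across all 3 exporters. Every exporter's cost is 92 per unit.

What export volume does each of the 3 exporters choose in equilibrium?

A representative exporter's profit is π_i = q_i(280 − Q) − 92q_i, with Q = q_i + Σ_{j≠i} q_j.
First-order condition: 188 − 2q_i − Σ_{j≠i} q_j = 0.
In a symmetric equilibrium every exporter chooses the same q, so Σ_{j≠i} q_j = 2q. The condition becomes 188 − 4q = 0, giving q = 188/4 = 47.

47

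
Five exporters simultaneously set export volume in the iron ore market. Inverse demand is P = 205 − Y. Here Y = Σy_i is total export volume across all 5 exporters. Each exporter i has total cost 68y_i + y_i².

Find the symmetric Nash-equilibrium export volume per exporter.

17.125

A representative exporter's profit is π_i = y_i(205 − Y) − 68y_i − y_i², with Y = y_i + Σ_{j≠i} y_j.
First-order condition: 137 − 4y_i − Σ_{j≠i} y_j = 0.
In a symmetric equilibrium every exporter chooses the same y, so Σ_{j≠i} y_j = 4y. The condition becomes 137 − 8y = 0, giving y = 137/8 = 17.125.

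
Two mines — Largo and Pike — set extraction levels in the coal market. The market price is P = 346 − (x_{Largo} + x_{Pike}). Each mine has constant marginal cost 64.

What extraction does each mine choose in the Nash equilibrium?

94

Mine Largo's profit: π = x_{Largo}(346 − (x_{Largo} + x_{Pike})) − 64x_{Largo}.
∂π/∂x_{Largo} = 282 − 2x_{Largo} − x_{Pike} = 0, so x_{Largo} = 141 − 0.5x_{Pike}.
By symmetry x_{Pike} = x_{Largo}; substituting into the reaction function, 1.5x_{Largo} = 141 and x_{Largo} = 94.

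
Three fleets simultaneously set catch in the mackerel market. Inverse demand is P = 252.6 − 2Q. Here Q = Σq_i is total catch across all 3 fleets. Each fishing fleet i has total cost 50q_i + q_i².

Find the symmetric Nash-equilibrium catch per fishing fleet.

A representative fishing fleet's profit is π_i = q_i(252.6 − 2Q) − 50q_i − q_i², with Q = q_i + Σ_{j≠i} q_j.
First-order condition: 202.6 − 6q_i − 2Σ_{j≠i} q_j = 0.
With identical fishing fleets, set every q_j = q: then 202.6 − 6q − 4q = 0, i.e. q = 202.6/10 = 20.26.

20.26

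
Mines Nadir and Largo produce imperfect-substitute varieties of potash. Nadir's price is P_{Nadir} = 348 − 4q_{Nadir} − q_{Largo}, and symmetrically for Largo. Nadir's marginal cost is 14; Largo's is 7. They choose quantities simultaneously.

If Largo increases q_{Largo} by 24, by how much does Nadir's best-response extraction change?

-3

Mine Nadir's profit: π = q_{Nadir}(348 − 4q_{Nadir} − q_{Largo}) − 14q_{Nadir}.
∂π/∂q_{Nadir} = 334 − 8q_{Nadir} − q_{Largo} = 0 ⇒ q_{Nadir} = 41.75 − 0.125q_{Largo}.
The reaction-function slope is −0.125, so a 24-unit rise in q_{Largo} moves q_{Nadir} by −0.125 × 24 = −3. Nadir's best response falls — the actions are strategic substitutes.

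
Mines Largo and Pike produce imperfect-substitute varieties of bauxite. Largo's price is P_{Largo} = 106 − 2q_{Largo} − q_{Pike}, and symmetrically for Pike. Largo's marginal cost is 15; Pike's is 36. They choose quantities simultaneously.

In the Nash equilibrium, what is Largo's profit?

Mine Largo's profit: π = q_{Largo}(106 − 2q_{Largo} − q_{Pike}) − 15q_{Largo}.
∂π/∂q_{Largo} = 91 − 4q_{Largo} − q_{Pike} = 0 ⇒ q_{Largo} = 22.75 − 0.25q_{Pike}.
Similarly q_{Pike} = 17.5 − 0.25q_{Largo}.
Solving the two reaction functions simultaneously: (1 − (−0.25)(−0.25))q_{Largo} = 22.75 − 0.25·17.5, so 0.9375q_{Largo} = 18.375 and q_{Largo} = 19.6.
Then q_{Pike} = 17.5 − 0.25·19.6 = 12.6.
P_{Largo} = 106 − 2·19.6 − 12.6 = 54.2.
Profit = (54.2 − 15)·19.6 = 768.32.

768.32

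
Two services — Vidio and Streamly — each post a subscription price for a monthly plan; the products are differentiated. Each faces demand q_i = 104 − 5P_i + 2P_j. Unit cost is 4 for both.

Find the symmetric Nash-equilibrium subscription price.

Vidio's profit: π = (P_{Vidio} − 4)(104 − 5P_{Vidio} + 2P_{Streamly}).
∂π/∂P_{Vidio} = 124 − 10P_{Vidio} + 2P_{Streamly} = 0 ⇒ P_{Vidio} = 12.4 + 0.2P_{Streamly}.
Setting P_{Vidio} = P_{Streamly} in the reaction function: P_{Vidio} = 12.4 + 0.2P_{Vidio}, so P_{Vidio} = 12.4 / 0.8 = 15.5.

15.5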